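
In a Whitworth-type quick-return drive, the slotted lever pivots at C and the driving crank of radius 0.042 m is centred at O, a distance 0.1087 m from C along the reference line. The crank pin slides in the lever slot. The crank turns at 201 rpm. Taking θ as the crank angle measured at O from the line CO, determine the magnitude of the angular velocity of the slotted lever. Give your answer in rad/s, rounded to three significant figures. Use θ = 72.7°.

4.03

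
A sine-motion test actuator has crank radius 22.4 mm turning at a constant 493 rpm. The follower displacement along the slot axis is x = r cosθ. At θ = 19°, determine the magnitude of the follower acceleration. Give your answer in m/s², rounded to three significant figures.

ω = 51.63 rad/s (from 493 rpm).
x = r cosθ ⇒ ẍ = −rω² cosθ (ω constant).
|a| = rω²|cosθ| = 0.0224·(51.63)²·|cos 19°| = 56.451 m/s².

56.5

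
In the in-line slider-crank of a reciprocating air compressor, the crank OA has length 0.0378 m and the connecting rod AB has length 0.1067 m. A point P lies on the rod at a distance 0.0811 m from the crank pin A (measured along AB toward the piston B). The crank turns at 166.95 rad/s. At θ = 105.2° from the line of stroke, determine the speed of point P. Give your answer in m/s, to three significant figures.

ω = 166.9 rad/s.  Crank-pin speed |V_A| = rω = 6.3107 m/s, perpendicular to OA.
Rod angle: sinφ = −(r/L) sinθ ⇒ φ = -19.991°; ω_rod = −rω cosθ/√(L²−r²sin²θ) = +16.501 rad/s.
V_P = V_A + ω_rod × AP, with AP = 0.0811 m along the rod.
Components: V_Px = −rω sinθ − a·ω_rod·sinφ = -5.6324 m/s;  V_Py = rω cosθ + a·ω_rod·cosφ = -0.39698 m/s.
|V_P| = √(V_Px² + V_Py²) = 5.6464 m/s.

5.65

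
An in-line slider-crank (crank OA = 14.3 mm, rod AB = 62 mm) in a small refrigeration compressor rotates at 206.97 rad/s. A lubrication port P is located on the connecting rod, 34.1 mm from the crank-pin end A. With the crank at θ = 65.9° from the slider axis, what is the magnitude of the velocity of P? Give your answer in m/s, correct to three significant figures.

ω = 207 rad/s.  Crank-pin speed |V_A| = rω = 2.9597 m/s, perpendicular to OA.
Rod angle: sinφ = −(r/L) sinθ ⇒ φ = -12.154°; ω_rod = −rω cosθ/√(L²−r²sin²θ) = -19.939 rad/s.
V_P = V_A + ω_rod × AP, with AP = 0.0341 m along the rod.
Components: V_Px = −rω sinθ − a·ω_rod·sinφ = -2.8448 m/s;  V_Py = rω cosθ + a·ω_rod·cosφ = +0.54384 m/s.
|V_P| = √(V_Px² + V_Py²) = 2.8964 m/s.

2.90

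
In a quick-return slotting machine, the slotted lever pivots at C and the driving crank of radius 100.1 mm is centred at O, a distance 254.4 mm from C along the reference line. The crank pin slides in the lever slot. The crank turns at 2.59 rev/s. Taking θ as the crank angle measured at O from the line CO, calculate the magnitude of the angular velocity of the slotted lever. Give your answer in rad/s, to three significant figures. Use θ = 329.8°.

4.39

ω = 16.27 rad/s (from 2.59 rev/s).
Crank pin A relative to C: A = (d + r cosθ, r sinθ); lever angle φ = atan2(r sinθ, d + r cosθ).
Differentiating tanφ: φ̇ = rω(d cosθ + r)/(d² + r² + 2dr cosθ).
d² + r² + 2dr cosθ = |CA|² = 0.118758 m²;  d cosθ + r = +0.31997 m.
|ω_lever| = |0.1001·16.27·+0.31997| / 0.118758 = 4.389 rad/s.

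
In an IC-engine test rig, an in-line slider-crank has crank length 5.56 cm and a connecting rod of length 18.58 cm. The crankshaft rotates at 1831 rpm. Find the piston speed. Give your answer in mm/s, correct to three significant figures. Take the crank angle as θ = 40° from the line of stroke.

8450

ω = 2π·1831/60 = 191.7 rad/s
For an in-line slider-crank, x = r cosθ + √(L² − r² sin²θ), so v = −rω sinθ·[1 + r cosθ/√(L² − r² sin²θ)].
With r = 0.0556 m, L = 0.1858 m, θ = 40°: √(L² − r² sin²θ) = 0.18233 m.
v = −0.0556·191.7·0.64279·[1 + 0.0556·0.76604/0.18233] = -8.4534 m/s.
|v| = 8.4534 m/s = 8453.4 mm/s.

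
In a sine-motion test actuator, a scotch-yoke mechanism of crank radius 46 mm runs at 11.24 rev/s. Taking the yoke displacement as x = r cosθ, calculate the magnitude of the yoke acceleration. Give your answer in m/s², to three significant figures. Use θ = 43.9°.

165

ω = 70.62 rad/s (from 11.24 rev/s).
x = r cosθ ⇒ ẍ = −rω² cosθ (ω constant).
|a| = rω²|cosθ| = 0.046·(70.62)²·|cos 43.9°| = 165.32 m/s².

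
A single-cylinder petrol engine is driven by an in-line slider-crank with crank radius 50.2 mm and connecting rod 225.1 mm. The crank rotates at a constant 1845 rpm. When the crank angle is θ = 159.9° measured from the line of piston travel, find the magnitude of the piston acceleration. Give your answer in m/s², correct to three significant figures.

ω = 2π·1845/60 = 193.2 rad/s
x(θ) = r cosθ + √(L² − r² sin²θ); with ω constant, a = ω²·d²x/dθ².
d²x/dθ² = −r cosθ − r²(cos2θ)/√u − r⁴ sin²2θ/(4u^{3/2}),  u = L² − r² sin²θ = 0.0503724 m².
Substituting r = 0.0502 m, L = 0.2251 m, θ = 159.9°: d²x/dθ² = +0.038508 m.
a = ω²·d²x/dθ² = (193.2)²·(+0.038508) = +1437.5 m/s²;  |a| = 1437.5 m/s².

1440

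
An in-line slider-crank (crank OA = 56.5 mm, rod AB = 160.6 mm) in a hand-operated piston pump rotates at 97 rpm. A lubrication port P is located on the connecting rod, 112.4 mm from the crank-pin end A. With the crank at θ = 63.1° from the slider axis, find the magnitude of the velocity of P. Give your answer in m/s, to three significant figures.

0.577

ω = 10.16 rad/s.  Crank-pin speed |V_A| = rω = 0.57392 m/s, perpendicular to OA.
Rod angle: sinφ = −(r/L) sinθ ⇒ φ = -18.285°; ω_rod = −rω cosθ/√(L²−r²sin²θ) = -1.7028 rad/s.
V_P = V_A + ω_rod × AP, with AP = 0.1124 m along the rod.
Components: V_Px = −rω sinθ − a·ω_rod·sinφ = -0.57187 m/s;  V_Py = rω cosθ + a·ω_rod·cosφ = +0.07793 m/s.
|V_P| = √(V_Px² + V_Py²) = 0.57715 m/s.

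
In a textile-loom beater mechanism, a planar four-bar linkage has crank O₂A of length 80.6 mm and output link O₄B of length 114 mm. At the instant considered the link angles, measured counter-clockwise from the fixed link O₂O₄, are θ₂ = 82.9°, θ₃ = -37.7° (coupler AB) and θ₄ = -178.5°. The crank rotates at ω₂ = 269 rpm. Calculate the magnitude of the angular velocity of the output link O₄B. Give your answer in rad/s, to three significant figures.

ω₂ = 28.17 rad/s (from 269 rpm).
Differentiating the loop-closure r₂e^{iθ₂}+r₃e^{iθ₃}=r₁+r₄e^{iθ₄} gives r₂ω₂e^{iθ₂}+r₃ω₃e^{iθ₃}=r₄ω₄e^{iθ₄}.
Eliminating the other unknown: ω₄ = r₂ω₂ sin(θ₂−θ₃) / [r₄ sin(θ₄−θ₃)].
Numerator sine = +0.86074; denominator sine = -0.63203.
Result = 0.0806·28.17·(+0.86074) / (0.114·(-0.63203)) = -27.124 rad/s; magnitude 27.124 rad/s.

27.1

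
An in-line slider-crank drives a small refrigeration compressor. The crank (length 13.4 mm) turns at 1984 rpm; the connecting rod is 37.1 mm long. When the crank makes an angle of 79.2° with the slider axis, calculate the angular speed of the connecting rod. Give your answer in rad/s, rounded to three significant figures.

ω = 207.8 rad/s (converted from 1984 rpm).
The rod makes angle φ with the slider axis where L sinφ = r sinθ; differentiating, L cosφ·φ̇ = r ω cosθ.
L cosφ = √(L² − r² sin²θ) = 0.034687 m.
|ω_rod| = r ω |cosθ| / √(L² − r² sin²θ) = 0.0134·207.8·0.18738/0.034687 = 15.04 rad/s.

15.0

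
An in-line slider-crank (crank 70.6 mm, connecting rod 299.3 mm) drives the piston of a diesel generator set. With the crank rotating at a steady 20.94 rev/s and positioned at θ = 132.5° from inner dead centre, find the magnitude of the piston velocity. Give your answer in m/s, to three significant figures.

ω = 2π·20.9 = 131.6 rad/s
For an in-line slider-crank, x = r cosθ + √(L² − r² sin²θ), so v = −rω sinθ·[1 + r cosθ/√(L² − r² sin²θ)].
With r = 0.0706 m, L = 0.2993 m, θ = 132.5°: √(L² − r² sin²θ) = 0.29474 m.
v = −0.0706·131.6·0.73728·[1 + 0.0706·-0.67559/0.29474] = -5.7402 m/s.
|v| = 5.7402 m/s.

5.74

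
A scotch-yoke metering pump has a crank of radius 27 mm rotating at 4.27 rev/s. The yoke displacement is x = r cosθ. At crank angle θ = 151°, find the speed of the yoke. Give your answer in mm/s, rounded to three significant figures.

ω = 26.83 rad/s (from 4.27 rev/s).
x = r cosθ ⇒ ẋ = −rω sinθ.
|v| = rω|sinθ| = 0.027·26.83·|sin 151°| = 0.35119 m/s = 351.19 mm/s.

351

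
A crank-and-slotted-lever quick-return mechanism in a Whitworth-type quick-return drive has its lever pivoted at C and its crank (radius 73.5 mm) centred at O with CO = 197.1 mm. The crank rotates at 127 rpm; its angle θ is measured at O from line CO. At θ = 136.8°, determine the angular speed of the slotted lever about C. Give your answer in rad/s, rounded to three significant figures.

ω = 13.3 rad/s (from 127 rpm).
Crank pin A relative to C: A = (d + r cosθ, r sinθ); lever angle φ = atan2(r sinθ, d + r cosθ).
Differentiating tanφ: φ̇ = rω(d cosθ + r)/(d² + r² + 2dr cosθ).
d² + r² + 2dr cosθ = |CA|² = 0.0231297 m²;  d cosθ + r = -0.07018 m.
|ω_lever| = |0.0735·13.3·-0.07018| / 0.0231297 = 2.9659 rad/s.

2.97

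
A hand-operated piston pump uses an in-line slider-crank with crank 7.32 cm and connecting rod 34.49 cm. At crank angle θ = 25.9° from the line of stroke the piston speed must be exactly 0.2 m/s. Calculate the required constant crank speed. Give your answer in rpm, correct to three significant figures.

50.1

For an in-line slider-crank, |v_piston| = rω|sinθ|·[1 + r cosθ/√(L² − r² sin²θ)].
With r = 0.0732 m, L = 0.3449 m, θ = 25.9°: the bracketed kinematic factor |dx/dθ| = 0.038105 m.
ω = v/|dx/dθ| = 0.2/0.038105 = 5.2487 rad/s.
N = 60ω/(2π) = 50.121 rpm.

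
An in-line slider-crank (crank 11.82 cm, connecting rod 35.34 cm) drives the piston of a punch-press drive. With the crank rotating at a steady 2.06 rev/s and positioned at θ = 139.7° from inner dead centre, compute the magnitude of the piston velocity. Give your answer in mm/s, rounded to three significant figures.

731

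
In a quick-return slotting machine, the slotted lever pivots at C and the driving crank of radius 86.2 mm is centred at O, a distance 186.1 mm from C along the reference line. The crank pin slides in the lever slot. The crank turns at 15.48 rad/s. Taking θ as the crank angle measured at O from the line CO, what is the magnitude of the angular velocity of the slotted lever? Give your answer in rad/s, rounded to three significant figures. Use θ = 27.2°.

ω = 15.48 rad/s
Crank pin A relative to C: A = (d + r cosθ, r sinθ); lever angle φ = atan2(r sinθ, d + r cosθ).
Differentiating tanφ: φ̇ = rω(d cosθ + r)/(d² + r² + 2dr cosθ).
d² + r² + 2dr cosθ = |CA|² = 0.0705994 m²;  d cosθ + r = +0.25172 m.
|ω_lever| = |0.0862·15.48·+0.25172| / 0.0705994 = 4.7577 rad/s.

4.76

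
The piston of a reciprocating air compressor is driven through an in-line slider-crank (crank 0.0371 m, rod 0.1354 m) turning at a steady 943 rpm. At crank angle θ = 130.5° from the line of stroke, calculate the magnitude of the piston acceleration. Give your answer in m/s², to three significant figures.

249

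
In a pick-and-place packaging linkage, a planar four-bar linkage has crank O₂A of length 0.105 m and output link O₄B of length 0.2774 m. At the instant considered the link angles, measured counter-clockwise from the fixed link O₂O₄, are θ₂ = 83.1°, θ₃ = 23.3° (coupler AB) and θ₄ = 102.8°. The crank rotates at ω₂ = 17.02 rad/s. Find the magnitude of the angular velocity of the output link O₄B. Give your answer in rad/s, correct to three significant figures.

ω₂ = 17.02 rad/s
Differentiating the loop-closure r₂e^{iθ₂}+r₃e^{iθ₃}=r₁+r₄e^{iθ₄} gives r₂ω₂e^{iθ₂}+r₃ω₃e^{iθ₃}=r₄ω₄e^{iθ₄}.
Eliminating the other unknown: ω₄ = r₂ω₂ sin(θ₂−θ₃) / [r₄ sin(θ₄−θ₃)].
Numerator sine = +0.86427; denominator sine = +0.98325.
Result = 0.105·17.02·(+0.86427) / (0.2774·(+0.98325)) = +5.6628 rad/s; magnitude 5.6628 rad/s.

5.66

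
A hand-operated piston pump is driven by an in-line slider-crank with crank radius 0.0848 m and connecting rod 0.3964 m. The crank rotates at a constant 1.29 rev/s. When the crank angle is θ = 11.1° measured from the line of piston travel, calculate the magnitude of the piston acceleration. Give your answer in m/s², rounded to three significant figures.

6.57

ω = 2π·1.29 = 8.105 rad/s
x(θ) = r cosθ + √(L² − r² sin²θ); with ω constant, a = ω²·d²x/dθ².
d²x/dθ² = −r cosθ − r²(cos2θ)/√u − r⁴ sin²2θ/(4u^{3/2}),  u = L² − r² sin²θ = 0.156866 m².
Substituting r = 0.0848 m, L = 0.3964 m, θ = 11.1°: d²x/dθ² = -0.10005 m.
a = ω²·d²x/dθ² = (8.105)²·(-0.10005) = -6.5731 m/s²;  |a| = 6.5731 m/s².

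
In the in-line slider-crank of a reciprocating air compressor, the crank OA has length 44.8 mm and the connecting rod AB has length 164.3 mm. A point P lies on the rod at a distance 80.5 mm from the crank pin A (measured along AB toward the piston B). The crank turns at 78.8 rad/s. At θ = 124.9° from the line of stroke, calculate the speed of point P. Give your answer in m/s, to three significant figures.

ω = 78.8 rad/s.  Crank-pin speed |V_A| = rω = 3.5302 m/s, perpendicular to OA.
Rod angle: sinφ = −(r/L) sinθ ⇒ φ = -12.922°; ω_rod = −rω cosθ/√(L²−r²sin²θ) = +12.613 rad/s.
V_P = V_A + ω_rod × AP, with AP = 0.0805 m along the rod.
Components: V_Px = −rω sinθ − a·ω_rod·sinφ = -2.6683 m/s;  V_Py = rω cosθ + a·ω_rod·cosφ = -1.0302 m/s.
|V_P| = √(V_Px² + V_Py²) = 2.8602 m/s.

2.86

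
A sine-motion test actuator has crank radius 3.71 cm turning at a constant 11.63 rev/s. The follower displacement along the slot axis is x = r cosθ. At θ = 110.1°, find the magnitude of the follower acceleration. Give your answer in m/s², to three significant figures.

68.1

ω = 73.07 rad/s (from 11.63 rev/s).
x = r cosθ ⇒ ẍ = −rω² cosθ (ω constant).
|a| = rω²|cosθ| = 0.0371·(73.07)²·|cos 110.1°| = 68.08 m/s².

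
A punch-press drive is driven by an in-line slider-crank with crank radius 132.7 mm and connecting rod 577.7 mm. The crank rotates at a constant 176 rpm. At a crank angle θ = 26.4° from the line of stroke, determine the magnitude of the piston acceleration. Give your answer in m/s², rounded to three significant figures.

46.8

ω = 2π·176/60 = 18.43 rad/s
x(θ) = r cosθ + √(L² − r² sin²θ); with ω constant, a = ω²·d²x/dθ².
d²x/dθ² = −r cosθ − r²(cos2θ)/√u − r⁴ sin²2θ/(4u^{3/2}),  u = L² − r² sin²θ = 0.330256 m².
Substituting r = 0.1327 m, L = 0.5777 m, θ = 26.4°: d²x/dθ² = -0.13765 m.
a = ω²·d²x/dθ² = (18.43)²·(-0.13765) = -46.757 m/s²;  |a| = 46.757 m/s².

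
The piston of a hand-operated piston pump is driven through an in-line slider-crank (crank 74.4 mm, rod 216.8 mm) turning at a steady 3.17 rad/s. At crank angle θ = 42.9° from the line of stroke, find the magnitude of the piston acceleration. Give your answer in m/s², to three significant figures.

ω = 3.17 rad/s
x(θ) = r cosθ + √(L² − r² sin²θ); with ω constant, a = ω²·d²x/dθ².
d²x/dθ² = −r cosθ − r²(cos2θ)/√u − r⁴ sin²2θ/(4u^{3/2}),  u = L² − r² sin²θ = 0.0444373 m².
Substituting r = 0.0744 m, L = 0.2168 m, θ = 42.9°: d²x/dθ² = -0.057238 m.
a = ω²·d²x/dθ² = (3.17)²·(-0.057238) = -0.57518 m/s²;  |a| = 0.57518 m/s².

0.575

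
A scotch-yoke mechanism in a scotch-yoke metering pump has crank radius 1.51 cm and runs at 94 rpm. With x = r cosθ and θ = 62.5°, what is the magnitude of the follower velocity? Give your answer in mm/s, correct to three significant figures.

ω = 9.844 rad/s (from 94 rpm).
x = r cosθ ⇒ ẋ = −rω sinθ.
|v| = rω|sinθ| = 0.0151·9.844·|sin 62.5°| = 0.13184 m/s = 131.84 mm/s.

132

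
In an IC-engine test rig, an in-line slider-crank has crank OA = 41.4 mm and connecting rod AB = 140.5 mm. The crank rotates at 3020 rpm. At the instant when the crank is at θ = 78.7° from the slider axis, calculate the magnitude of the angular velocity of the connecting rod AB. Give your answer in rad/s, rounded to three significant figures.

19.1

ω = 316.3 rad/s (converted from 3020 rpm).
The rod makes angle φ with the slider axis where L sinφ = r sinθ; differentiating, L cosφ·φ̇ = r ω cosθ.
L cosφ = √(L² − r² sin²θ) = 0.13451 m.
|ω_rod| = r ω |cosθ| / √(L² − r² sin²θ) = 0.0414·316.3·0.19595/0.13451 = 19.073 rad/s.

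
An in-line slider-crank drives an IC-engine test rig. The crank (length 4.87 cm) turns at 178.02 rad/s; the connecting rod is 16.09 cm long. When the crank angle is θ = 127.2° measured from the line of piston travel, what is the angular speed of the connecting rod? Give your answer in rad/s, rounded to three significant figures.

ω = 178 rad/s
The rod makes angle φ with the slider axis where L sinφ = r sinθ; differentiating, L cosφ·φ̇ = r ω cosθ.
L cosφ = √(L² − r² sin²θ) = 0.15615 m.
|ω_rod| = r ω |cosθ| / √(L² − r² sin²θ) = 0.0487·178·0.60460/0.15615 = 33.567 rad/s.

33.6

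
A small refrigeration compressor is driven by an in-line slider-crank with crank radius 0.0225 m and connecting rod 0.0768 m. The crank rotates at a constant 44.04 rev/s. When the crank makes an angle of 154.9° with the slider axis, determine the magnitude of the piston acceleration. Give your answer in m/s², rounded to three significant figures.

1230

ω = 2π·44 = 276.7 rad/s
x(θ) = r cosθ + √(L² − r² sin²θ); with ω constant, a = ω²·d²x/dθ².
d²x/dθ² = −r cosθ − r²(cos2θ)/√u − r⁴ sin²2θ/(4u^{3/2}),  u = L² − r² sin²θ = 0.00580714 m².
Substituting r = 0.0225 m, L = 0.0768 m, θ = 154.9°: d²x/dθ² = +0.016037 m.
a = ω²·d²x/dθ² = (276.7)²·(+0.016037) = +1228 m/s²;  |a| = 1228 m/s².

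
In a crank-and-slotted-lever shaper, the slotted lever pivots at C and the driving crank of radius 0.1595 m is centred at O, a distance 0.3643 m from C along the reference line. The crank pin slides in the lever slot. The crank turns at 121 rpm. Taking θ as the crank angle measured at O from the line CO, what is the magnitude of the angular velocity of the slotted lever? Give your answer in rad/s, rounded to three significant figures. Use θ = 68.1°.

ω = 12.67 rad/s (from 121 rpm).
Crank pin A relative to C: A = (d + r cosθ, r sinθ); lever angle φ = atan2(r sinθ, d + r cosθ).
Differentiating tanφ: φ̇ = rω(d cosθ + r)/(d² + r² + 2dr cosθ).
d² + r² + 2dr cosθ = |CA|² = 0.2015 m²;  d cosθ + r = +0.29538 m.
|ω_lever| = |0.1595·12.67·+0.29538| / 0.2015 = 2.9626 rad/s.

2.96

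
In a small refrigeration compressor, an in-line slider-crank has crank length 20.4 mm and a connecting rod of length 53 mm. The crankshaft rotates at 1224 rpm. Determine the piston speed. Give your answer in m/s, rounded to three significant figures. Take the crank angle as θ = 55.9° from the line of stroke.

ω = 2π·1224/60 = 128.2 rad/s
For an in-line slider-crank, x = r cosθ + √(L² − r² sin²θ), so v = −rω sinθ·[1 + r cosθ/√(L² − r² sin²θ)].
With r = 0.0204 m, L = 0.053 m, θ = 55.9°: √(L² − r² sin²θ) = 0.050236 m.
v = −0.0204·128.2·0.82806·[1 + 0.0204·0.56064/0.050236] = -2.6582 m/s.
|v| = 2.6582 m/s.

2.66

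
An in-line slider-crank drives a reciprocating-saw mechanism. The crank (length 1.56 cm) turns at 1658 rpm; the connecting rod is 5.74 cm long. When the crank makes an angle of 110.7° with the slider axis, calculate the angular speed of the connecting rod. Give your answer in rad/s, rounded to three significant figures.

ω = 173.6 rad/s (converted from 1658 rpm).
The rod makes angle φ with the slider axis where L sinφ = r sinθ; differentiating, L cosφ·φ̇ = r ω cosθ.
L cosφ = √(L² − r² sin²θ) = 0.055514 m.
|ω_rod| = r ω |cosθ| / √(L² − r² sin²θ) = 0.0156·173.6·0.35347/0.055514 = 17.246 rad/s.

17.2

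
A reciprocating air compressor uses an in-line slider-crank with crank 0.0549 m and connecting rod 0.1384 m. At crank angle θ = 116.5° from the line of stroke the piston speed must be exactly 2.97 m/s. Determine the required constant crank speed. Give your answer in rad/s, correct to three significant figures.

74.6

For an in-line slider-crank, |v_piston| = rω|sinθ|·[1 + r cosθ/√(L² − r² sin²θ)].
With r = 0.0549 m, L = 0.1384 m, θ = 116.5°: the bracketed kinematic factor |dx/dθ| = 0.03983 m.
ω = v/|dx/dθ| = 2.97/0.03983 = 74.567 rad/s.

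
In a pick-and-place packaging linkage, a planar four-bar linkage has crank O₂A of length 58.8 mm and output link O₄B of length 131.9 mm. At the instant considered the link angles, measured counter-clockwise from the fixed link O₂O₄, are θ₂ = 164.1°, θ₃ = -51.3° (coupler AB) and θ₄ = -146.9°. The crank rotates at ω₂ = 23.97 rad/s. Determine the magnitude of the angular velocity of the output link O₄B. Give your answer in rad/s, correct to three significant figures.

6.22

ω₂ = 23.97 rad/s
Differentiating the loop-closure r₂e^{iθ₂}+r₃e^{iθ₃}=r₁+r₄e^{iθ₄} gives r₂ω₂e^{iθ₂}+r₃ω₃e^{iθ₃}=r₄ω₄e^{iθ₄}.
Eliminating the other unknown: ω₄ = r₂ω₂ sin(θ₂−θ₃) / [r₄ sin(θ₄−θ₃)].
Numerator sine = -0.57928; denominator sine = -0.99523.
Result = 0.0588·23.97·(-0.57928) / (0.1319·(-0.99523)) = +6.2197 rad/s; magnitude 6.2197 rad/s.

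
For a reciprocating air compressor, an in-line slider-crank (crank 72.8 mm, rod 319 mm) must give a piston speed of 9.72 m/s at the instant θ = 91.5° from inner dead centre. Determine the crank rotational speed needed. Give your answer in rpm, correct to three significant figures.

1280

For an in-line slider-crank, |v_piston| = rω|sinθ|·[1 + r cosθ/√(L² − r² sin²θ)].
With r = 0.0728 m, L = 0.319 m, θ = 91.5°: the bracketed kinematic factor |dx/dθ| = 0.072329 m.
ω = v/|dx/dθ| = 9.72/0.072329 = 134.39 rad/s.
N = 60ω/(2π) = 1283.3 rpm.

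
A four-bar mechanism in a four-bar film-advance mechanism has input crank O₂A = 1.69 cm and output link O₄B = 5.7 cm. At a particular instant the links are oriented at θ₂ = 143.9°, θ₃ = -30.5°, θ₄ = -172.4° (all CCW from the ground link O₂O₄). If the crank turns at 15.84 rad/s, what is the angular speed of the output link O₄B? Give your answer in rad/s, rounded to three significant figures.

0.743

ω₂ = 15.84 rad/s
Differentiating the loop-closure r₂e^{iθ₂}+r₃e^{iθ₃}=r₁+r₄e^{iθ₄} gives r₂ω₂e^{iθ₂}+r₃ω₃e^{iθ₃}=r₄ω₄e^{iθ₄}.
Eliminating the other unknown: ω₄ = r₂ω₂ sin(θ₂−θ₃) / [r₄ sin(θ₄−θ₃)].
Numerator sine = +0.09758; denominator sine = -0.61704.
Result = 0.0169·15.84·(+0.09758) / (0.057·(-0.61704)) = -0.74273 rad/s; magnitude 0.74273 rad/s.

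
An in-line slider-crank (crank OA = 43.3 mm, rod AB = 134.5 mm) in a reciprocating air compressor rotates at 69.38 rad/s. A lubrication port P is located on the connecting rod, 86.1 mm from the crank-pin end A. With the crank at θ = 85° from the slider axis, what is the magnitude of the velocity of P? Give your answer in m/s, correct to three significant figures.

3.05

ω = 69.38 rad/s.  Crank-pin speed |V_A| = rω = 3.0042 m/s, perpendicular to OA.
Rod angle: sinφ = −(r/L) sinθ ⇒ φ = -18.706°; ω_rod = −rω cosθ/√(L²−r²sin²θ) = -2.0552 rad/s.
V_P = V_A + ω_rod × AP, with AP = 0.0861 m along the rod.
Components: V_Px = −rω sinθ − a·ω_rod·sinφ = -3.0495 m/s;  V_Py = rω cosθ + a·ω_rod·cosφ = +0.09422 m/s.
|V_P| = √(V_Px² + V_Py²) = 3.0509 m/s.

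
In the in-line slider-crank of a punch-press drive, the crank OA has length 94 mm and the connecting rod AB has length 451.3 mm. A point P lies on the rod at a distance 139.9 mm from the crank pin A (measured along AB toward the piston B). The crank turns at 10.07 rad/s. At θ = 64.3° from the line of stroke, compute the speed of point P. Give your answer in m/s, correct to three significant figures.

ω = 10.07 rad/s.  Crank-pin speed |V_A| = rω = 0.94658 m/s, perpendicular to OA.
Rod angle: sinφ = −(r/L) sinθ ⇒ φ = -10.818°; ω_rod = −rω cosθ/√(L²−r²sin²θ) = -0.92603 rad/s.
V_P = V_A + ω_rod × AP, with AP = 0.1399 m along the rod.
Components: V_Px = −rω sinθ − a·ω_rod·sinφ = -0.87726 m/s;  V_Py = rω cosθ + a·ω_rod·cosφ = +0.28324 m/s.
|V_P| = √(V_Px² + V_Py²) = 0.92185 m/s.

0.922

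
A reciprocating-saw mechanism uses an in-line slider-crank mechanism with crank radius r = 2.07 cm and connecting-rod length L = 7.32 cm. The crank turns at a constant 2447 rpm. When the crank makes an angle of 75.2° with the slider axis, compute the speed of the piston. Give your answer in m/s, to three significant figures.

ω = 2π·2447/60 = 256.2 rad/s
For an in-line slider-crank, x = r cosθ + √(L² − r² sin²θ), so v = −rω sinθ·[1 + r cosθ/√(L² − r² sin²θ)].
With r = 0.0207 m, L = 0.0732 m, θ = 75.2°: √(L² − r² sin²θ) = 0.070411 m.
v = −0.0207·256.2·0.96682·[1 + 0.0207·0.25545/0.070411] = -5.5135 m/s.
|v| = 5.5135 m/s.

5.51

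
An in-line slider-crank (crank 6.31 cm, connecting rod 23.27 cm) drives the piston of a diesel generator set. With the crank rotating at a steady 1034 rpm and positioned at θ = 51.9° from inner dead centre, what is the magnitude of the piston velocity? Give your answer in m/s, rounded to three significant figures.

6.30

ω = 2π·1034/60 = 108.3 rad/s
For an in-line slider-crank, x = r cosθ + √(L² − r² sin²θ), so v = −rω sinθ·[1 + r cosθ/√(L² − r² sin²θ)].
With r = 0.0631 m, L = 0.2327 m, θ = 51.9°: √(L² − r² sin²θ) = 0.22734 m.
v = −0.0631·108.3·0.78694·[1 + 0.0631·0.61704/0.22734] = -6.2976 m/s.
|v| = 6.2976 m/s.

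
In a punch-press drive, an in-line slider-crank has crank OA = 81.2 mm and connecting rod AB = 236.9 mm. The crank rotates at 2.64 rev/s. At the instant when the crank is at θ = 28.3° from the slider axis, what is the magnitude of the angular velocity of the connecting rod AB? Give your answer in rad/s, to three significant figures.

ω = 16.59 rad/s (converted from 2.64 rev/s).
The rod makes angle φ with the slider axis where L sinφ = r sinθ; differentiating, L cosφ·φ̇ = r ω cosθ.
L cosφ = √(L² − r² sin²θ) = 0.23375 m.
|ω_rod| = r ω |cosθ| / √(L² − r² sin²θ) = 0.0812·16.59·0.88048/0.23375 = 5.0735 rad/s.

5.07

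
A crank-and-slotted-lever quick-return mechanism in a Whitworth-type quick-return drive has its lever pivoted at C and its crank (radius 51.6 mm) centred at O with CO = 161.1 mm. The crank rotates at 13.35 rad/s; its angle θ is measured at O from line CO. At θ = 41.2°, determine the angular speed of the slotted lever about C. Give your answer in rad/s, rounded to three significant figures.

2.89

ω = 13.35 rad/s
Crank pin A relative to C: A = (d + r cosθ, r sinθ); lever angle φ = atan2(r sinθ, d + r cosθ).
Differentiating tanφ: φ̇ = rω(d cosθ + r)/(d² + r² + 2dr cosθ).
d² + r² + 2dr cosθ = |CA|² = 0.0411251 m²;  d cosθ + r = +0.17281 m.
|ω_lever| = |0.0516·13.35·+0.17281| / 0.0411251 = 2.8947 rad/s.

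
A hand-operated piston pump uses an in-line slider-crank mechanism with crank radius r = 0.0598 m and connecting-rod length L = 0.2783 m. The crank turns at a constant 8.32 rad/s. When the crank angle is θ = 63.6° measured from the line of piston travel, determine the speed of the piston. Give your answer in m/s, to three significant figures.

ω = 8.32 rad/s
For an in-line slider-crank, x = r cosθ + √(L² − r² sin²θ), so v = −rω sinθ·[1 + r cosθ/√(L² − r² sin²θ)].
With r = 0.0598 m, L = 0.2783 m, θ = 63.6°: √(L² − r² sin²θ) = 0.2731 m.
v = −0.0598·8.32·0.89571·[1 + 0.0598·0.44464/0.2731] = -0.48904 m/s.
|v| = 0.48904 m/s.

0.489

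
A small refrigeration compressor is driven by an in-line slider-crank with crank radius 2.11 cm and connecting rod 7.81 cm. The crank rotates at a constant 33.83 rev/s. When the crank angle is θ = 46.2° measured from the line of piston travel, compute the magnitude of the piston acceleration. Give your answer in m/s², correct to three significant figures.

ω = 2π·33.8 = 212.6 rad/s
x(θ) = r cosθ + √(L² − r² sin²θ); with ω constant, a = ω²·d²x/dθ².
d²x/dθ² = −r cosθ − r²(cos2θ)/√u − r⁴ sin²2θ/(4u^{3/2}),  u = L² − r² sin²θ = 0.00586768 m².
Substituting r = 0.0211 m, L = 0.0781 m, θ = 46.2°: d²x/dθ² = -0.014471 m.
a = ω²·d²x/dθ² = (212.6)²·(-0.014471) = -653.82 m/s²;  |a| = 653.82 m/s².

654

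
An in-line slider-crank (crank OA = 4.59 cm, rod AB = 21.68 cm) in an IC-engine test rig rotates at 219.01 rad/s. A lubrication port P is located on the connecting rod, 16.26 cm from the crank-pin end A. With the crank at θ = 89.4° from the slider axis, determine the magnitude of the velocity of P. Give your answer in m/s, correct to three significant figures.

10.1

ω = 219 rad/s.  Crank-pin speed |V_A| = rω = 10.053 m/s, perpendicular to OA.
Rod angle: sinφ = −(r/L) sinθ ⇒ φ = -12.222°; ω_rod = −rω cosθ/√(L²−r²sin²θ) = -0.49682 rad/s.
V_P = V_A + ω_rod × AP, with AP = 0.1626 m along the rod.
Components: V_Px = −rω sinθ − a·ω_rod·sinφ = -10.069 m/s;  V_Py = rω cosθ + a·ω_rod·cosφ = +0.026317 m/s.
|V_P| = √(V_Px² + V_Py²) = 10.069 m/s.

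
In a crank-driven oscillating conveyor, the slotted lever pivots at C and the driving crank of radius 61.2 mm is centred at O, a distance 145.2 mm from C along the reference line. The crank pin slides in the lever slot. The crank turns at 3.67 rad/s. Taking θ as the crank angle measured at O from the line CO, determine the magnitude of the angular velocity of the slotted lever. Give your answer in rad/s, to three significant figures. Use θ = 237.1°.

ω = 3.67 rad/s
Crank pin A relative to C: A = (d + r cosθ, r sinθ); lever angle φ = atan2(r sinθ, d + r cosθ).
Differentiating tanφ: φ̇ = rω(d cosθ + r)/(d² + r² + 2dr cosθ).
d² + r² + 2dr cosθ = |CA|² = 0.0151749 m²;  d cosθ + r = -0.017669 m.
|ω_lever| = |0.0612·3.67·-0.017669| / 0.0151749 = 0.26152 rad/s.

0.262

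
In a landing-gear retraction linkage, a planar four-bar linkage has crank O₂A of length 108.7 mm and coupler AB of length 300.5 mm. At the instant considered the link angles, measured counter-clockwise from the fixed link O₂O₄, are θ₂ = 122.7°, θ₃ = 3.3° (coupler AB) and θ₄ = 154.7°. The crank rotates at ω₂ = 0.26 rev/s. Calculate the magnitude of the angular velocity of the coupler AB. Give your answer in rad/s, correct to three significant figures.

0.654

ω₂ = 1.634 rad/s (from 0.26 rev/s).
Differentiating the loop-closure r₂e^{iθ₂}+r₃e^{iθ₃}=r₁+r₄e^{iθ₄} gives r₂ω₂e^{iθ₂}+r₃ω₃e^{iθ₃}=r₄ω₄e^{iθ₄}.
Eliminating the other unknown: ω₃ = r₂ω₂ sin(θ₄−θ₂) / [r₃ sin(θ₃−θ₄)].
Numerator sine = +0.52992; denominator sine = -0.47869.
Result = 0.1087·1.634·(+0.52992) / (0.3005·(-0.47869)) = -0.65417 rad/s; magnitude 0.65417 rad/s.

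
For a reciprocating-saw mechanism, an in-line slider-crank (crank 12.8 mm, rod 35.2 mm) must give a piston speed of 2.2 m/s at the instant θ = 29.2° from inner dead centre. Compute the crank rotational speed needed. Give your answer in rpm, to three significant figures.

2540

For an in-line slider-crank, |v_piston| = rω|sinθ|·[1 + r cosθ/√(L² − r² sin²θ)].
With r = 0.0128 m, L = 0.0352 m, θ = 29.2°: the bracketed kinematic factor |dx/dθ| = 0.0082588 m.
ω = v/|dx/dθ| = 2.2/0.0082588 = 266.38 rad/s.
N = 60ω/(2π) = 2543.8 rpm.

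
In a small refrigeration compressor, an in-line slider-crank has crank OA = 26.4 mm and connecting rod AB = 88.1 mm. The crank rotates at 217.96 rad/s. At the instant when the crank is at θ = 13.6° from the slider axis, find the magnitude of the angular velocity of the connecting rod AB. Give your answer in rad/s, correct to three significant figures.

63.6

ω = 218 rad/s
The rod makes angle φ with the slider axis where L sinφ = r sinθ; differentiating, L cosφ·φ̇ = r ω cosθ.
L cosφ = √(L² − r² sin²θ) = 0.087881 m.
|ω_rod| = r ω |cosθ| / √(L² − r² sin²θ) = 0.0264·218·0.97196/0.087881 = 63.641 rad/s.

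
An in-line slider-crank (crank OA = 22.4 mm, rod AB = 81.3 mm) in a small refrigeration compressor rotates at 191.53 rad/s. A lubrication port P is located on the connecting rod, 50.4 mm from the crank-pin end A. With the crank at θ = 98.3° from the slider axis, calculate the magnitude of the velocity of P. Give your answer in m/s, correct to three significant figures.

ω = 191.5 rad/s.  Crank-pin speed |V_A| = rω = 4.2903 m/s, perpendicular to OA.
Rod angle: sinφ = −(r/L) sinθ ⇒ φ = -15.821°; ω_rod = −rω cosθ/√(L²−r²sin²θ) = +7.9178 rad/s.
V_P = V_A + ω_rod × AP, with AP = 0.0504 m along the rod.
Components: V_Px = −rω sinθ − a·ω_rod·sinφ = -4.1365 m/s;  V_Py = rω cosθ + a·ω_rod·cosφ = -0.23539 m/s.
|V_P| = √(V_Px² + V_Py²) = 4.1432 m/s.

4.14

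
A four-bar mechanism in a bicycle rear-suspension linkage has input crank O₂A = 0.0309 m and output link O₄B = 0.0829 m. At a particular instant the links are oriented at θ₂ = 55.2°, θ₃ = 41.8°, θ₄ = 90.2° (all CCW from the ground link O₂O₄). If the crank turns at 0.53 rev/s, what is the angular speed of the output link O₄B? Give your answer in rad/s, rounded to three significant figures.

0.385

ω₂ = 3.33 rad/s (from 0.53 rev/s).
Differentiating the loop-closure r₂e^{iθ₂}+r₃e^{iθ₃}=r₁+r₄e^{iθ₄} gives r₂ω₂e^{iθ₂}+r₃ω₃e^{iθ₃}=r₄ω₄e^{iθ₄}.
Eliminating the other unknown: ω₄ = r₂ω₂ sin(θ₂−θ₃) / [r₄ sin(θ₄−θ₃)].
Numerator sine = +0.23175; denominator sine = +0.74780.
Result = 0.0309·3.33·(+0.23175) / (0.0829·(+0.74780)) = +0.38467 rad/s; magnitude 0.38467 rad/s.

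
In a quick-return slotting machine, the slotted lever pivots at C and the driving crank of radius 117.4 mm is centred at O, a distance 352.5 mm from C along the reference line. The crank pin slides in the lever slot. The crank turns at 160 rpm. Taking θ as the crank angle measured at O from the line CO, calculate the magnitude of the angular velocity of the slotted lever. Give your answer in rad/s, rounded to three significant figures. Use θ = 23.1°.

4.06

ω = 16.76 rad/s (from 160 rpm).
Crank pin A relative to C: A = (d + r cosθ, r sinθ); lever angle φ = atan2(r sinθ, d + r cosθ).
Differentiating tanφ: φ̇ = rω(d cosθ + r)/(d² + r² + 2dr cosθ).
d² + r² + 2dr cosθ = |CA|² = 0.21417 m²;  d cosθ + r = +0.44164 m.
|ω_lever| = |0.1174·16.76·+0.44164| / 0.21417 = 4.0562 rad/s.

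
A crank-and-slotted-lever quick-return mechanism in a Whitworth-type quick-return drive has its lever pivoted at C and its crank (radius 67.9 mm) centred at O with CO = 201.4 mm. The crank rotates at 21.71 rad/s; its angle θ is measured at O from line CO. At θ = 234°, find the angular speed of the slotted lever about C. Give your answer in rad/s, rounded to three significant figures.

2.56

ω = 21.71 rad/s
Crank pin A relative to C: A = (d + r cosθ, r sinθ); lever angle φ = atan2(r sinθ, d + r cosθ).
Differentiating tanφ: φ̇ = rω(d cosθ + r)/(d² + r² + 2dr cosθ).
d² + r² + 2dr cosθ = |CA|² = 0.0290964 m²;  d cosθ + r = -0.05048 m.
|ω_lever| = |0.0679·21.71·-0.05048| / 0.0290964 = 2.5575 rad/s.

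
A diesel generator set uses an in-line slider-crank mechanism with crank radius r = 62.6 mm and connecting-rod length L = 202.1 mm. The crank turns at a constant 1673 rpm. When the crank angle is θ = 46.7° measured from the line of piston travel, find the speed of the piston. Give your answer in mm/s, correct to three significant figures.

9720

ω = 2π·1673/60 = 175.2 rad/s
For an in-line slider-crank, x = r cosθ + √(L² − r² sin²θ), so v = −rω sinθ·[1 + r cosθ/√(L² − r² sin²θ)].
With r = 0.0626 m, L = 0.2021 m, θ = 46.7°: √(L² − r² sin²θ) = 0.1969 m.
v = −0.0626·175.2·0.72777·[1 + 0.0626·0.68582/0.1969] = -9.722 m/s.
|v| = 9.722 m/s = 9722 mm/s.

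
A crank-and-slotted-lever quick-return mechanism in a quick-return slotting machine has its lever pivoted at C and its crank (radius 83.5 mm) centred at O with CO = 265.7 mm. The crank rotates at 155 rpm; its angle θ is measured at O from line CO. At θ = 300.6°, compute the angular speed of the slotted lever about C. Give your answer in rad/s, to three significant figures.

2.96

ω = 16.23 rad/s (from 155 rpm).
Crank pin A relative to C: A = (d + r cosθ, r sinθ); lever angle φ = atan2(r sinθ, d + r cosθ).
Differentiating tanφ: φ̇ = rω(d cosθ + r)/(d² + r² + 2dr cosθ).
d² + r² + 2dr cosθ = |CA|² = 0.100156 m²;  d cosθ + r = +0.21875 m.
|ω_lever| = |0.0835·16.23·+0.21875| / 0.100156 = 2.9602 rad/s.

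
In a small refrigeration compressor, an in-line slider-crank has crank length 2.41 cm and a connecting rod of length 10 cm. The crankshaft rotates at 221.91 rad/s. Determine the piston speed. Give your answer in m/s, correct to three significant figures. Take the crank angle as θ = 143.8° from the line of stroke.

ω = 221.9 rad/s
For an in-line slider-crank, x = r cosθ + √(L² − r² sin²θ), so v = −rω sinθ·[1 + r cosθ/√(L² − r² sin²θ)].
With r = 0.0241 m, L = 0.1 m, θ = 143.8°: √(L² − r² sin²θ) = 0.098982 m.
v = −0.0241·221.9·0.59061·[1 + 0.0241·-0.80696/0.098982] = -2.538 m/s.
|v| = 2.538 m/s.

2.54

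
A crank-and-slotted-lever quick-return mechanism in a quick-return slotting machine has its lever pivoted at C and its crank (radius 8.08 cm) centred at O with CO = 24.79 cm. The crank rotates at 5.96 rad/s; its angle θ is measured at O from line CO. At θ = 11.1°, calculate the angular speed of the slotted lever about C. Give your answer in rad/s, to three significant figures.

1.45

ω = 5.96 rad/s
Crank pin A relative to C: A = (d + r cosθ, r sinθ); lever angle φ = atan2(r sinθ, d + r cosθ).
Differentiating tanφ: φ̇ = rω(d cosθ + r)/(d² + r² + 2dr cosθ).
d² + r² + 2dr cosθ = |CA|² = 0.107294 m²;  d cosθ + r = +0.32406 m.
|ω_lever| = |0.0808·5.96·+0.32406| / 0.107294 = 1.4545 rad/s.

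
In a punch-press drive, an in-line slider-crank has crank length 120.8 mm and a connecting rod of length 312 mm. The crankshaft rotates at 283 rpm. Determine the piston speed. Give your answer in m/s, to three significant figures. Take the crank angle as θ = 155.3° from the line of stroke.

0.963

ω = 2π·283/60 = 29.64 rad/s
For an in-line slider-crank, x = r cosθ + √(L² − r² sin²θ), so v = −rω sinθ·[1 + r cosθ/√(L² − r² sin²θ)].
With r = 0.1208 m, L = 0.312 m, θ = 155.3°: √(L² − r² sin²θ) = 0.30789 m.
v = −0.1208·29.64·0.41787·[1 + 0.1208·-0.90851/0.30789] = -0.96272 m/s.
|v| = 0.96272 m/s.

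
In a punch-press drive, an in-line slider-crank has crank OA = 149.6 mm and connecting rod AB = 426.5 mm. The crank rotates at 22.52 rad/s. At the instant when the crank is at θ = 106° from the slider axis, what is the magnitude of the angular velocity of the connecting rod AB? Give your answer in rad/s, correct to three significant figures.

2.31

ω = 22.52 rad/s
The rod makes angle φ with the slider axis where L sinφ = r sinθ; differentiating, L cosφ·φ̇ = r ω cosθ.
L cosφ = √(L² − r² sin²θ) = 0.40153 m.
|ω_rod| = r ω |cosθ| / √(L² − r² sin²θ) = 0.1496·22.52·0.27564/0.40153 = 2.3127 rad/s.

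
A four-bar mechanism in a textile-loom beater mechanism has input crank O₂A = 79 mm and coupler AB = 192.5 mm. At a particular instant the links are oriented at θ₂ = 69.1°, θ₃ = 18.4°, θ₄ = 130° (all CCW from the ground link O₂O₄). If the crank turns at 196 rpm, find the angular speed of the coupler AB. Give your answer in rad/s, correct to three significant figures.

ω₂ = 20.53 rad/s (from 196 rpm).
Differentiating the loop-closure r₂e^{iθ₂}+r₃e^{iθ₃}=r₁+r₄e^{iθ₄} gives r₂ω₂e^{iθ₂}+r₃ω₃e^{iθ₃}=r₄ω₄e^{iθ₄}.
Eliminating the other unknown: ω₃ = r₂ω₂ sin(θ₄−θ₂) / [r₃ sin(θ₃−θ₄)].
Numerator sine = +0.87377; denominator sine = -0.92978.
Result = 0.079·20.53·(+0.87377) / (0.1925·(-0.92978)) = -7.9159 rad/s; magnitude 7.9159 rad/s.

7.92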